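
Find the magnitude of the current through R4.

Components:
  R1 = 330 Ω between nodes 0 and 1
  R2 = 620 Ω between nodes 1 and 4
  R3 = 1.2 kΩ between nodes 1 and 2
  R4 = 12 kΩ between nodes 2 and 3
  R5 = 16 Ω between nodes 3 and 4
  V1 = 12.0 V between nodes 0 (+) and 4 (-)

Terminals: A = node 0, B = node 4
Nodal analysis, taking node 4 as the 0 V reference.
Source V1 fixes V_0 = 12 V.
KCL at each unknown node (sum of currents leaving = 0; resistances in Ω):
  Node 1: (V_1 - 12)/330 + (V_1 - 0)/620 + (V_1 - V_2)/1200 = 0
  Node 2: (V_2 - V_1)/1200 + (V_2 - V_3)/12000 = 0
  Node 3: (V_3 - V_2)/12000 + (V_3 - 0)/16 = 0
Collecting terms (coefficients in siemens):
  0.005477·V_1 - 0.0008333·V_2 = 0.03636
  0.0009167·V_2 - 0.0008333·V_1 - 0.00008333·V_3 = 0
  0.06258·V_3 - 0.00008333·V_2 = 0
Solving these 3 simultaneous equations (Gaussian elimination) gives:
  V_1 = 7.706 V, V_2 = 7.006 V, V_3 = 0.009329 V
I_R4 = (V_2 - V_3)/R4 = (7.006 - 0.009329)/12000 = 0.0005831 A
|I_R4| = 0.0005831 A

Final answer: |I_R4| = 0.0005831 A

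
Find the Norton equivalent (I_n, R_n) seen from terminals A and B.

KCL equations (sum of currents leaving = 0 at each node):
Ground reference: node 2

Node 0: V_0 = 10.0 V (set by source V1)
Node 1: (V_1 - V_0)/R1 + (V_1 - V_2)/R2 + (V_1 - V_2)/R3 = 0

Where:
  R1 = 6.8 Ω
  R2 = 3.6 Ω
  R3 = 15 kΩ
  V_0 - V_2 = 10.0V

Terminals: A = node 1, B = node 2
Find the Thévenin equivalent first; then I_n = V_th/R_th and R_n = R_th.
Step 1 — V_th is the open-circuit voltage V_A - V_B (nothing connected across the terminals).
Nodal analysis, taking node 2 as the 0 V reference.
Source V1 fixes V_0 = 10 V.
KCL at each unknown node (sum of currents leaving = 0; resistances in Ω):
  Node 1: (V_1 - 10)/6.8 + (V_1 - 0)/3.6 + (V_1 - 0)/15000 = 0
Collecting terms: 0.4249 × V_1 = 1.471  =>  V_1 = 3.461 V
V_th = V_1 - V_2 = 3.461 - 0 = 3.461 V
Step 2 — R_th: zero the source — replace V1 by a short circuit (node 2 merges into node 0) — and find the resistance seen between A (node 1) and B (node 0).
Reduce the network between node 1 (A) and node 0 (B) by series/parallel combination:
  Rp1 = R1 ‖ R2 ‖ R3 (parallel, all between nodes 0 and 1) = 1/(1/6.8 + 1/3.6 + 1/15000) = 2.353 Ω
R_th = 2.353 Ω
I_n = V_th/R_th = 3.461/2.353 = 1.471 A, and R_n = R_th = 2.353 Ω

Final answer: I_n = 1.471 A, R_n = 2.353 Ω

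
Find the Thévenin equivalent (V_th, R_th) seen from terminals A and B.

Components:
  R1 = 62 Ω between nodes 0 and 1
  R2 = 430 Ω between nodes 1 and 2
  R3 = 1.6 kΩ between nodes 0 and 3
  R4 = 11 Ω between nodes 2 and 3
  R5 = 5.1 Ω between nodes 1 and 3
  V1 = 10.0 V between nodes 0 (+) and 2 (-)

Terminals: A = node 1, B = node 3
Step 1 — V_th is the open-circuit voltage V_A - V_B (nothing connected across the terminals).
Nodal analysis, taking node 2 as the 0 V reference.
Source V1 fixes V_0 = 10 V.
KCL at each unknown node (sum of currents leaving = 0; resistances in Ω):
  Node 1: (V_1 - 10)/62 + (V_1 - 0)/430 + (V_1 - V_3)/5.1 = 0
  Node 3: (V_3 - 10)/1600 + (V_3 - 0)/11 + (V_3 - V_1)/5.1 = 0
Collecting terms (coefficients in siemens):
  0.2145·V_1 - 0.1961·V_3 = 0.1613
  0.2876·V_3 - 0.1961·V_1 = 0.00625
Determinant D = (0.2145)(0.2876) - (-0.1961)(-0.1961) = 0.02326
V_1 = [(0.1613)(0.2876) - (-0.1961)(0.00625)]/D = 2.047 V
V_3 = [(0.2145)(0.00625) - (0.1613)(-0.1961)]/D = 1.418 V
V_th = V_1 - V_3 = 2.047 - 1.418 = 0.6299 V
Step 2 — R_th: zero the source — replace V1 by a short circuit (node 2 merges into node 0) — and find the resistance seen between A (node 1) and B (node 3).
Reduce the network between node 1 (A) and node 3 (B) by series/parallel combination:
  Rp1 = R1 ‖ R2 (parallel, both between nodes 0 and 1) = 1/(1/62 + 1/430) = 54.19 Ω
  Rp2 = R3 ‖ R4 (parallel, both between nodes 0 and 3) = 1/(1/1600 + 1/11) = 10.92 Ω
  Rs1 = Rp1 + Rp2 (series, joined only at node 0) = 54.19 + 10.92 = 65.11 Ω
  Rp3 = R5 ‖ Rs1 (parallel, both between nodes 1 and 3) = 1/(1/5.1 + 1/65.11) = 4.73 Ω
R_th = 4.73 Ω

Final answer: V_th = 0.6299 V, R_th = 4.73 Ω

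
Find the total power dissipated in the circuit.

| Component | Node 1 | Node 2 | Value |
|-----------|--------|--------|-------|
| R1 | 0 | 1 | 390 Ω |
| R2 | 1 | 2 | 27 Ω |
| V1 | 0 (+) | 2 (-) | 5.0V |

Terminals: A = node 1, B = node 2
Nodal analysis, taking node 2 as the 0 V reference.
Source V1 fixes V_0 = 5 V.
KCL at each unknown node (sum of currents leaving = 0; resistances in Ω):
  Node 1: (V_1 - 5)/390 + (V_1 - 0)/27 = 0
Collecting terms: 0.0396 × V_1 = 0.01282  =>  V_1 = 0.3237 V
Power in each resistor, P = (ΔV)²/R:
  P_R1 = (5 - 0.3237)²/390 = 0.05607 W
  P_R2 = (0.3237 - 0)²/27 = 0.003882 W
P_total = P_R1 + P_R2 = 0.05995 W

Final answer: 0.05995 W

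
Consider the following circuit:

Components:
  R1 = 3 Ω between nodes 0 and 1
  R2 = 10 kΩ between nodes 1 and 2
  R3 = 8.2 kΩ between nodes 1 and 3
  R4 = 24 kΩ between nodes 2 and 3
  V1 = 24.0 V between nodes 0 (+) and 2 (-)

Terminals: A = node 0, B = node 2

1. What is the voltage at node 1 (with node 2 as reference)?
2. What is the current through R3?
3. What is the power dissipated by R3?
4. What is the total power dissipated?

Nodal analysis, taking node 2 as the 0 V reference.
Source V1 fixes V_0 = 24 V.
KCL at each unknown node (sum of currents leaving = 0; resistances in Ω):
  Node 1: (V_1 - 24)/3 + (V_1 - 0)/10000 + (V_1 - V_3)/8200 = 0
  Node 3: (V_3 - V_1)/8200 + (V_3 - 0)/24000 = 0
Collecting terms (coefficients in siemens):
  0.3336·V_1 - 0.000122·V_3 = 8
  0.0001636·V_3 - 0.000122·V_1 = 0
Determinant D = (0.3336)(0.0001636) - (-0.000122)(-0.000122) = 0.00005456
V_1 = [(8)(0.0001636) - (-0.000122)(0)]/D = 23.99 V
V_3 = [(0.3336)(0) - (8)(-0.000122)]/D = 17.88 V
Part 1:
  Read off the nodal solution: V_1 = 23.99 V
Part 2:
  I_R3 = (V_1 - V_3)/R3 = (23.99 - 17.88)/8200 = 0.000745 A
  Magnitude: I_R3 = 0.000745 A
Part 3:
  I_R3 = (V_1 - V_3)/R3 = (23.99 - 17.88)/8200 = 0.000745 A
  P_R3 = I_R3² × R3 = (0.000745)² × 8200 = 0.004552 W
Part 4:
  Power in each resistor, P = (ΔV)²/R:
    P_R1 = (24 - 23.99)²/3 = 0.00002966 W
    P_R2 = (23.99 - 0)²/10000 = 0.05755 W
    P_R3 = (23.99 - 17.88)²/8200 = 0.004552 W
    P_R4 = (0 - 17.88)²/24000 = 0.01332 W
  P_total = P_R1 + P_R2 + P_R3 + P_R4 = 0.07546 W

Final answers:
1. V_1 = 23.99 V
2. I_R3 = 0.000745 A
3. P_R3 = 0.004552 W
4. P_total = 0.07546 W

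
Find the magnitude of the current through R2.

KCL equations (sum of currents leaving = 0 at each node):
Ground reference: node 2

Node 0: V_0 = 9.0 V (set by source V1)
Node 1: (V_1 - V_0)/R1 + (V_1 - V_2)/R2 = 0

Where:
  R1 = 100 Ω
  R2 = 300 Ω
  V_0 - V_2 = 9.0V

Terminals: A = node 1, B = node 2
Nodal analysis, taking node 2 as the 0 V reference.
Source V1 fixes V_0 = 9 V.
KCL at each unknown node (sum of currents leaving = 0; resistances in Ω):
  Node 1: (V_1 - 9)/100 + (V_1 - 0)/300 = 0
Collecting terms: 0.01333 × V_1 = 0.09  =>  V_1 = 6.75 V
I_R2 = (V_1 - V_2)/R2 = (6.75 - 0)/300 = 0.0225 A
|I_R2| = 0.0225 A

Final answer: |I_R2| = 0.0225 A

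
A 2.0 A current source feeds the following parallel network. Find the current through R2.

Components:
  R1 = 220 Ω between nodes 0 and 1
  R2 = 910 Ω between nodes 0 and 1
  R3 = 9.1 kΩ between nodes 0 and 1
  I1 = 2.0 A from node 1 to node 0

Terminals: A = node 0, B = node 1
All resistors sit directly between nodes 0 and 1, so they are in parallel and share one voltage V; the full source current 2 A splits among them.
1/R_par = 1/220 + 1/910 + 1/9100 = 0.005754 S  =>  R_par = 173.8 Ω
V = I × R_par = 2 × 173.8 = 347.6 V
I_R2 = V/R2 = 347.6/910 = 0.3819 A

Final answer: 0.3819 A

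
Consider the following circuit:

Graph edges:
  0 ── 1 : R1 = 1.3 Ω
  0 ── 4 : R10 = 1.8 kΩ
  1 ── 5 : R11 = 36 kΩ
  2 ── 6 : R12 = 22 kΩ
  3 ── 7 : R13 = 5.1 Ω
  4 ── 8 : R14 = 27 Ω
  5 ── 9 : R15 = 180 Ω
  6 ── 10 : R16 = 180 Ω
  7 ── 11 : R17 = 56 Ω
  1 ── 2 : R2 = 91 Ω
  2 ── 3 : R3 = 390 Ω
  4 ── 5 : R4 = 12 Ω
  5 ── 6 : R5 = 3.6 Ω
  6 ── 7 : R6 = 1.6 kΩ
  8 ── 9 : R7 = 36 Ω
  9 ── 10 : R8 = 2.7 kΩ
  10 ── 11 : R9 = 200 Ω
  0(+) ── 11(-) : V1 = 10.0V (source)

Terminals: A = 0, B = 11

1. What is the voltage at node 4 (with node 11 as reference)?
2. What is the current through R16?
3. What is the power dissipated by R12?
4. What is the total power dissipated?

Nodal analysis, taking node 11 as the 0 V reference.
Source V1 fixes V_0 = 10 V.
KCL at each unknown node (sum of currents leaving = 0; resistances in Ω):
  Node 1: (V_1 - 10)/1.3 + (V_1 - V_2)/91 + (V_1 - V_5)/36000 = 0
  Node 2: (V_2 - V_1)/91 + (V_2 - V_3)/390 + (V_2 - V_6)/22000 = 0
  Node 3: (V_3 - V_2)/390 + (V_3 - V_7)/5.1 = 0
  Node 4: (V_4 - V_5)/12 + (V_4 - 10)/1800 + (V_4 - V_8)/27 = 0
  Node 5: (V_5 - V_4)/12 + (V_5 - V_6)/3.6 + (V_5 - V_1)/36000 + (V_5 - V_9)/180 = 0
  Node 6: (V_6 - V_5)/3.6 + (V_6 - V_7)/1600 + (V_6 - V_2)/22000 + (V_6 - V_10)/180 = 0
  Node 7: (V_7 - V_6)/1600 + (V_7 - V_3)/5.1 + (V_7 - 0)/56 = 0
  Node 8: (V_8 - V_9)/36 + (V_8 - V_4)/27 = 0
  Node 9: (V_9 - V_8)/36 + (V_9 - V_10)/2700 + (V_9 - V_5)/180 = 0
  Node 10: (V_10 - V_9)/2700 + (V_10 - 0)/200 + (V_10 - V_6)/180 = 0
Collecting terms (coefficients in siemens):
  0.7802·V_1 - 0.01099·V_2 - 0.00002778·V_5 = 7.692
  0.0136·V_2 - 0.01099·V_1 - 0.002564·V_3 - 0.00004545·V_6 = 0
  0.1986·V_3 - 0.002564·V_2 - 0.1961·V_7 = 0
  0.1209·V_4 - 0.08333·V_5 - 0.03704·V_8 = 0.005556
  0.3667·V_5 - 0.00002778·V_1 - 0.08333·V_4 - 0.2778·V_6 - 0.005556·V_9 = 0
  0.284·V_6 - 0.00004545·V_2 - 0.2778·V_5 - 0.000625·V_7 - 0.005556·V_10 = 0
  0.2146·V_7 - 0.1961·V_3 - 0.000625·V_6 = 0
  0.06481·V_8 - 0.03704·V_4 - 0.02778·V_9 = 0
  0.0337·V_9 - 0.005556·V_5 - 0.02778·V_8 - 0.0003704·V_10 = 0
  0.01093·V_10 - 0.005556·V_6 - 0.0003704·V_9 = 0
Solving these 10 simultaneous equations (Gaussian elimination) gives:
  V_1 = 9.976 V, V_2 = 8.282 V, V_3 = 1.142 V, V_4 = 1.786 V
  V_5 = 1.736 V, V_6 = 1.72 V, V_7 = 1.049 V, V_8 = 1.774 V
  V_9 = 1.759 V, V_10 = 0.9342 V
Part 1:
  Read off the nodal solution: V_4 = 1.786 V
Part 2:
  I_R16 = (V_6 - V_10)/R16 = (1.72 - 0.9342)/180 = 0.004366 A
  Magnitude: I_R16 = 0.004366 A
Part 3:
  I_R12 = (V_2 - V_6)/R12 = (8.282 - 1.72)/22000 = 0.0002983 A
  P_R12 = I_R12² × R12 = (0.0002983)² × 22000 = 0.001957 W
Part 4:
  Power in each resistor, P = (ΔV)²/R:
    P_R1 = (10 - 9.976)²/1.3 = 0.0004612 W
    P_R2 = (9.976 - 8.282)²/91 = 0.0315 W
    P_R3 = (8.282 - 1.142)²/390 = 0.1307 W
    P_R4 = (1.786 - 1.736)²/12 = 0.000205 W
    P_R5 = (1.736 - 1.72)²/3.6 = 0.00007248 W
    P_R6 = (1.72 - 1.049)²/1600 = 0.0002816 W
    P_R7 = (1.774 - 1.759)²/36 = 0.000006666 W
    P_R8 = (1.759 - 0.9342)²/2700 = 0.0002518 W
    P_R9 = (0.9342 - 0)²/200 = 0.004364 W
    P_R10 = (10 - 1.786)²/1800 = 0.03749 W
    P_R11 = (9.976 - 1.736)²/36000 = 0.001886 W
    P_R12 = (8.282 - 1.72)²/22000 = 0.001957 W
    P_R13 = (1.142 - 1.049)²/5.1 = 0.001709 W
    P_R14 = (1.786 - 1.774)²/27 = 0.000004999 W
    P_R15 = (1.736 - 1.759)²/180 = 0.00000281 W
    P_R16 = (1.72 - 0.9342)²/180 = 0.003431 W
    P_R17 = (1.049 - 0)²/56 = 0.01964 W
  P_total = P_R1 + P_R2 + P_R3 + P_R4 + P_R5 + P_R6 + P_R7 + P_R8 + P_R9 + P_R10 + P_R11 + P_R12 + P_R13 + P_R14 + P_R15 + P_R16 + P_R17 = 0.234 W

Final answers:
1. V_4 = 1.786 V
2. I_R16 = 0.004366 A
3. P_R12 = 0.001957 W
4. P_total = 0.234 W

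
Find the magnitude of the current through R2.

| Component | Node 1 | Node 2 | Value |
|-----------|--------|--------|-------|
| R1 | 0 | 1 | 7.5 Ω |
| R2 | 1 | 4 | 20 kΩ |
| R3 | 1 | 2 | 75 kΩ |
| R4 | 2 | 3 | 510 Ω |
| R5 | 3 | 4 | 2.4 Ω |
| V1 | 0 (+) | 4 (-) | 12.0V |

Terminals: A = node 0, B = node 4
Nodal analysis, taking node 4 as the 0 V reference.
Source V1 fixes V_0 = 12 V.
KCL at each unknown node (sum of currents leaving = 0; resistances in Ω):
  Node 1: (V_1 - 12)/7.5 + (V_1 - 0)/20000 + (V_1 - V_2)/75000 = 0
  Node 2: (V_2 - V_1)/75000 + (V_2 - V_3)/510 = 0
  Node 3: (V_3 - V_2)/510 + (V_3 - 0)/2.4 = 0
Collecting terms (coefficients in siemens):
  0.1334·V_1 - 0.00001333·V_2 = 1.6
  0.001974·V_2 - 0.00001333·V_1 - 0.001961·V_3 = 0
  0.4186·V_3 - 0.001961·V_2 = 0
Solving these 3 simultaneous equations (Gaussian elimination) gives:
  V_1 = 11.99 V, V_2 = 0.08139 V, V_3 = 0.0003812 V
I_R2 = (V_1 - V_4)/R2 = (11.99 - 0)/20000 = 0.0005997 A
|I_R2| = 0.0005997 A

Final answer: |I_R2| = 0.0005997 A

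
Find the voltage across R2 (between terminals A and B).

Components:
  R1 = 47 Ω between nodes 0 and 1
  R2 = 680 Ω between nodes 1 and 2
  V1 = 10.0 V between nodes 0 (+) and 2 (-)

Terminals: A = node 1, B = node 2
R1 and R2 are in series across V1 (node 0 → node 1 → node 2), and the output A–B is taken across R2, so this is a voltage divider.
Series current: I = V1/(R1 + R2) = 10/(47 + 680) = 10/727 = 0.01376 A
V_R2 = I × R2 = V1 × R2/(R1 + R2) = 10 × 680/727 = 9.354 V

Final answer: 9.354 V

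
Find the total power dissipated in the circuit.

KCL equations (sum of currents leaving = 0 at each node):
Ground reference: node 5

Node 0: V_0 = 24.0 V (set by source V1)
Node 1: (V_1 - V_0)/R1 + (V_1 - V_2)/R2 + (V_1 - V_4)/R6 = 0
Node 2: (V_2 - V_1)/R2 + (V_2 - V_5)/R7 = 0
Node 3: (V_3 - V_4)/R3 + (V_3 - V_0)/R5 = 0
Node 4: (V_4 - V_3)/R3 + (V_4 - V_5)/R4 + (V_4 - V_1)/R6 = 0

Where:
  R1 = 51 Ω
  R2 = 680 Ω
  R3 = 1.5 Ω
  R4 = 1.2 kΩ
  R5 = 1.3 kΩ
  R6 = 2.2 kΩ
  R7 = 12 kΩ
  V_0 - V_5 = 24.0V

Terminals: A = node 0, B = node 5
Nodal analysis, taking node 5 as the 0 V reference.
Source V1 fixes V_0 = 24 V.
KCL at each unknown node (sum of currents leaving = 0; resistances in Ω):
  Node 1: (V_1 - 24)/51 + (V_1 - V_2)/680 + (V_1 - V_4)/2200 = 0
  Node 2: (V_2 - V_1)/680 + (V_2 - 0)/12000 = 0
  Node 3: (V_3 - V_4)/1.5 + (V_3 - 24)/1300 = 0
  Node 4: (V_4 - V_3)/1.5 + (V_4 - 0)/1200 + (V_4 - V_1)/2200 = 0
Collecting terms (coefficients in siemens):
  0.02153·V_1 - 0.001471·V_2 - 0.0004545·V_4 = 0.4706
  0.001554·V_2 - 0.001471·V_1 = 0
  0.6674·V_3 - 0.6667·V_4 = 0.01846
  0.668·V_4 - 0.0004545·V_1 - 0.6667·V_3 = 0
Solving these 4 simultaneous equations (Gaussian elimination) gives:
  V_1 = 23.68 V, V_2 = 22.41 V, V_3 = 14.22 V, V_4 = 14.2 V
Power in each resistor, P = (ΔV)²/R:
  P_R1 = (24 - 23.68)²/51 = 0.001946 W
  P_R2 = (23.68 - 22.41)²/680 = 0.002373 W
  P_R3 = (14.22 - 14.2)²/1.5 = 0.00008498 W
  P_R4 = (14.2 - 0)²/1200 = 0.1681 W
  P_R5 = (24 - 14.22)²/1300 = 0.07365 W
  P_R6 = (23.68 - 14.2)²/2200 = 0.04086 W
  P_R7 = (22.41 - 0)²/12000 = 0.04187 W
P_total = P_R1 + P_R2 + P_R3 + P_R4 + P_R5 + P_R6 + P_R7 = 0.3289 W

Final answer: 0.3289 W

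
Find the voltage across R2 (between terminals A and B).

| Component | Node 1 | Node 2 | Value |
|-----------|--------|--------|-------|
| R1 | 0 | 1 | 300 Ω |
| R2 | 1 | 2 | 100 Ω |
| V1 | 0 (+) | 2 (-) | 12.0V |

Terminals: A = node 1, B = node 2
R1 and R2 are in series across V1 (node 0 → node 1 → node 2), and the output A–B is taken across R2, so this is a voltage divider.
Series current: I = V1/(R1 + R2) = 12/(300 + 100) = 12/400 = 0.03 A
V_R2 = I × R2 = V1 × R2/(R1 + R2) = 12 × 100/400 = 3 V

Final answer: 3 V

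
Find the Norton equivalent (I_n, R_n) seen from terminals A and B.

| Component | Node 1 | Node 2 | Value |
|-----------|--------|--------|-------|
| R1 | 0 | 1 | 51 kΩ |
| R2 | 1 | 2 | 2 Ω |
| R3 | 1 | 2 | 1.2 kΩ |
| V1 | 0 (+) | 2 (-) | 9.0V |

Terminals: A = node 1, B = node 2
Find the Thévenin equivalent first; then I_n = V_th/R_th and R_n = R_th.
Step 1 — V_th is the open-circuit voltage V_A - V_B (nothing connected across the terminals).
Nodal analysis, taking node 2 as the 0 V reference.
Source V1 fixes V_0 = 9 V.
KCL at each unknown node (sum of currents leaving = 0; resistances in Ω):
  Node 1: (V_1 - 9)/51000 + (V_1 - 0)/2 + (V_1 - 0)/1200 = 0
Collecting terms: 0.5009 × V_1 = 0.0001765  =>  V_1 = 0.0003523 V
V_th = V_1 - V_2 = 0.0003523 - 0 = 0.0003523 V
Step 2 — R_th: zero the source — replace V1 by a short circuit (node 2 merges into node 0) — and find the resistance seen between A (node 1) and B (node 0).
Reduce the network between node 1 (A) and node 0 (B) by series/parallel combination:
  Rp1 = R1 ‖ R2 ‖ R3 (parallel, all between nodes 0 and 1) = 1/(1/51000 + 1/2 + 1/1200) = 1.997 Ω
R_th = 1.997 Ω
I_n = V_th/R_th = 0.0003523/1.997 = 0.0001765 A, and R_n = R_th = 1.997 Ω

Final answer: I_n = 0.0001765 A, R_n = 1.997 Ω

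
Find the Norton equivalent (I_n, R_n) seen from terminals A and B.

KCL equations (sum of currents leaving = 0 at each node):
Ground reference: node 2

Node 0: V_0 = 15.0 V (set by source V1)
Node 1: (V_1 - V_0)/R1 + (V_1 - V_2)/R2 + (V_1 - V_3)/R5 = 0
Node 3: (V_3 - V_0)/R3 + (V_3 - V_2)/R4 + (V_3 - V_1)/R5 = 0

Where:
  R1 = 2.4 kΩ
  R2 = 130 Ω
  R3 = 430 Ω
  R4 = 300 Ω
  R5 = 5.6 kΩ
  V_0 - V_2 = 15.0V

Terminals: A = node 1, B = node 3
Find the Thévenin equivalent first; then I_n = V_th/R_th and R_n = R_th.
Step 1 — V_th is the open-circuit voltage V_A - V_B (nothing connected across the terminals).
Nodal analysis, taking node 2 as the 0 V reference.
Source V1 fixes V_0 = 15 V.
KCL at each unknown node (sum of currents leaving = 0; resistances in Ω):
  Node 1: (V_1 - 15)/2400 + (V_1 - 0)/130 + (V_1 - V_3)/5600 = 0
  Node 3: (V_3 - 15)/430 + (V_3 - 0)/300 + (V_3 - V_1)/5600 = 0
Collecting terms (coefficients in siemens):
  0.008288·V_1 - 0.0001786·V_3 = 0.00625
  0.005837·V_3 - 0.0001786·V_1 = 0.03488
Determinant D = (0.008288)(0.005837) - (-0.0001786)(-0.0001786) = 0.00004835
V_1 = [(0.00625)(0.005837) - (-0.0001786)(0.03488)]/D = 0.8835 V
V_3 = [(0.008288)(0.03488) - (0.00625)(-0.0001786)]/D = 6.003 V
V_th = V_1 - V_3 = 0.8835 - 6.003 = -5.119 V
Step 2 — R_th: zero the source — replace V1 by a short circuit (node 2 merges into node 0) — and find the resistance seen between A (node 1) and B (node 3).
Reduce the network between node 1 (A) and node 3 (B) by series/parallel combination:
  Rp1 = R1 ‖ R2 (parallel, both between nodes 0 and 1) = 1/(1/2400 + 1/130) = 123.3 Ω
  Rp2 = R3 ‖ R4 (parallel, both between nodes 0 and 3) = 1/(1/430 + 1/300) = 176.7 Ω
  Rs1 = Rp1 + Rp2 (series, joined only at node 0) = 123.3 + 176.7 = 300 Ω
  Rp3 = R5 ‖ Rs1 (parallel, both between nodes 1 and 3) = 1/(1/5600 + 1/300) = 284.8 Ω
R_th = 284.8 Ω
I_n = V_th/R_th = -5.119/284.8 = -0.01798 A, and R_n = R_th = 284.8 Ω

Final answer: I_n = -0.01798 A, R_n = 284.8 Ω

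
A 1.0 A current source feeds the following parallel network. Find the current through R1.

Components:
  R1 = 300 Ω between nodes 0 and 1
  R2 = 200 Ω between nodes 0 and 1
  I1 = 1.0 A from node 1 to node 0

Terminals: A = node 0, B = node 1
All resistors sit directly between nodes 0 and 1, so they are in parallel and share one voltage V; the full source current 1 A splits among them.
1/R_par = 1/300 + 1/200 = 0.008333 S  =>  R_par = 120 Ω
V = I × R_par = 1 × 120 = 120 V
I_R1 = V/R1 = 120/300 = 0.4 A

Final answer: 0.4 A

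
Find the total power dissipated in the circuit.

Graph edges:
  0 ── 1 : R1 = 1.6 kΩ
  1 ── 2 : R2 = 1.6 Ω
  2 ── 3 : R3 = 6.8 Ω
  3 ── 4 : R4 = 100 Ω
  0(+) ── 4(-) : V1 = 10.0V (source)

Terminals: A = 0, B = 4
Nodal analysis, taking node 4 as the 0 V reference.
Source V1 fixes V_0 = 10 V.
KCL at each unknown node (sum of currents leaving = 0; resistances in Ω):
  Node 1: (V_1 - 10)/1600 + (V_1 - V_2)/1.6 = 0
  Node 2: (V_2 - V_1)/1.6 + (V_2 - V_3)/6.8 = 0
  Node 3: (V_3 - V_2)/6.8 + (V_3 - 0)/100 = 0
Collecting terms (coefficients in siemens):
  0.6256·V_1 - 0.625·V_2 = 0.00625
  0.7721·V_2 - 0.625·V_1 - 0.1471·V_3 = 0
  0.1571·V_3 - 0.1471·V_2 = 0
Solving these 3 simultaneous equations (Gaussian elimination) gives:
  V_1 = 0.6345 V, V_2 = 0.6251 V, V_3 = 0.5853 V
Power in each resistor, P = (ΔV)²/R:
  P_R1 = (10 - 0.6345)²/1600 = 0.05482 W
  P_R2 = (0.6345 - 0.6251)²/1.6 = 0.00005482 W
  P_R3 = (0.6251 - 0.5853)²/6.8 = 0.000233 W
  P_R4 = (0.5853 - 0)²/100 = 0.003426 W
P_total = P_R1 + P_R2 + P_R3 + P_R4 = 0.05853 W

Final answer: 0.05853 W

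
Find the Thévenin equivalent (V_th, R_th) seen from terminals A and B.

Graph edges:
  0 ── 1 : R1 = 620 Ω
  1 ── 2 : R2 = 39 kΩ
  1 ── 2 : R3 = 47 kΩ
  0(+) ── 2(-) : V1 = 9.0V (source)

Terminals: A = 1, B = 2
Step 1 — V_th is the open-circuit voltage V_A - V_B (nothing connected across the terminals).
Nodal analysis, taking node 2 as the 0 V reference.
Source V1 fixes V_0 = 9 V.
KCL at each unknown node (sum of currents leaving = 0; resistances in Ω):
  Node 1: (V_1 - 9)/620 + (V_1 - 0)/39000 + (V_1 - 0)/47000 = 0
Collecting terms: 0.00166 × V_1 = 0.01452  =>  V_1 = 8.746 V
V_th = V_1 - V_2 = 8.746 - 0 = 8.746 V
Step 2 — R_th: zero the source — replace V1 by a short circuit (node 2 merges into node 0) — and find the resistance seen between A (node 1) and B (node 0).
Reduce the network between node 1 (A) and node 0 (B) by series/parallel combination:
  Rp1 = R1 ‖ R2 ‖ R3 (parallel, all between nodes 0 and 1) = 1/(1/620 + 1/39000 + 1/47000) = 602.5 Ω
R_th = 602.5 Ω

Final answer: V_th = 8.746 V, R_th = 602.5 Ω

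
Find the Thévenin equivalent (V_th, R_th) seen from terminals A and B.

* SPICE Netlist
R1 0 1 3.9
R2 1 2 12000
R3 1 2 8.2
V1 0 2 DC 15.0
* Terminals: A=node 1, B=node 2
Step 1 — V_th is the open-circuit voltage V_A - V_B (nothing connected across the terminals).
Nodal analysis, taking node 2 as the 0 V reference.
Source V1 fixes V_0 = 15 V.
KCL at each unknown node (sum of currents leaving = 0; resistances in Ω):
  Node 1: (V_1 - 15)/3.9 + (V_1 - 0)/12000 + (V_1 - 0)/8.2 = 0
Collecting terms: 0.3784 × V_1 = 3.846  =>  V_1 = 10.16 V
V_th = V_1 - V_2 = 10.16 - 0 = 10.16 V
Step 2 — R_th: zero the source — replace V1 by a short circuit (node 2 merges into node 0) — and find the resistance seen between A (node 1) and B (node 0).
Reduce the network between node 1 (A) and node 0 (B) by series/parallel combination:
  Rp1 = R1 ‖ R2 ‖ R3 (parallel, all between nodes 0 and 1) = 1/(1/3.9 + 1/12000 + 1/8.2) = 2.642 Ω
R_th = 2.642 Ω

Final answer: V_th = 10.16 V, R_th = 2.642 Ω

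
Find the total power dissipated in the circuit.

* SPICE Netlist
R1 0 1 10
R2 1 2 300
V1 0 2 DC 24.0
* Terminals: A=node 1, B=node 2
Nodal analysis, taking node 2 as the 0 V reference.
Source V1 fixes V_0 = 24 V.
KCL at each unknown node (sum of currents leaving = 0; resistances in Ω):
  Node 1: (V_1 - 24)/10 + (V_1 - 0)/300 = 0
Collecting terms: 0.1033 × V_1 = 2.4  =>  V_1 = 23.23 V
Power in each resistor, P = (ΔV)²/R:
  P_R1 = (24 - 23.23)²/10 = 0.05994 W
  P_R2 = (23.23 - 0)²/300 = 1.798 W
P_total = P_R1 + P_R2 = 1.858 W

Final answer: 1.858 W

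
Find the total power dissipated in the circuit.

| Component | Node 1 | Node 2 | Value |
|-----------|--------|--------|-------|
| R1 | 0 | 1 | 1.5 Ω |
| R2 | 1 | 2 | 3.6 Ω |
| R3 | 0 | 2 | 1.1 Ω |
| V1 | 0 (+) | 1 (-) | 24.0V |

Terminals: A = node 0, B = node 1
Nodal analysis, taking node 1 as the 0 V reference.
Source V1 fixes V_0 = 24 V.
KCL at each unknown node (sum of currents leaving = 0; resistances in Ω):
  Node 2: (V_2 - 0)/3.6 + (V_2 - 24)/1.1 = 0
Collecting terms: 1.187 × V_2 = 21.82  =>  V_2 = 18.38 V
Power in each resistor, P = (ΔV)²/R:
  P_R1 = (24 - 0)²/1.5 = 384 W
  P_R2 = (0 - 18.38)²/3.6 = 93.87 W
  P_R3 = (24 - 18.38)²/1.1 = 28.68 W
P_total = P_R1 + P_R2 + P_R3 = 506.6 W

Final answer: 506.6 W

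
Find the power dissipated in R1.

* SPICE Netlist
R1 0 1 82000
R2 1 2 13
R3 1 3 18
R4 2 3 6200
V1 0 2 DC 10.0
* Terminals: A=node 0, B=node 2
Nodal analysis, taking node 2 as the 0 V reference.
Source V1 fixes V_0 = 10 V.
KCL at each unknown node (sum of currents leaving = 0; resistances in Ω):
  Node 1: (V_1 - 10)/82000 + (V_1 - 0)/13 + (V_1 - V_3)/18 = 0
  Node 3: (V_3 - V_1)/18 + (V_3 - 0)/6200 = 0
Collecting terms (coefficients in siemens):
  0.1325·V_1 - 0.05556·V_3 = 0.000122
  0.05572·V_3 - 0.05556·V_1 = 0
Determinant D = (0.1325)(0.05572) - (-0.05556)(-0.05556) = 0.004296
V_1 = [(0.000122)(0.05572) - (-0.05556)(0)]/D = 0.001582 V
V_3 = [(0.1325)(0) - (0.000122)(-0.05556)]/D = 0.001577 V
I_R1 = (V_0 - V_1)/R1 = (10 - 0.001582)/82000 = 0.0001219 A
P_R1 = I_R1² × R1 = (0.0001219)² × 82000 = 0.001219 W

Final answer: 0.001219 W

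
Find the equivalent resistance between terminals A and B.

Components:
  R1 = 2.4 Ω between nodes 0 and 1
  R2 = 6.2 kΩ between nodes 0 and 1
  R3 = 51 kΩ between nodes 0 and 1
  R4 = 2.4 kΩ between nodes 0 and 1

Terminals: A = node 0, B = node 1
Reduce the network between node 0 (A) and node 1 (B) by series/parallel combination:
  Rp1 = R1 ‖ R2 ‖ R3 ‖ R4 (parallel, all between nodes 0 and 1) = 1/(1/2.4 + 1/6200 + 1/51000 + 1/2400) = 2.397 Ω
R_eq = 2.397 Ω

Final answer: 2.397 Ω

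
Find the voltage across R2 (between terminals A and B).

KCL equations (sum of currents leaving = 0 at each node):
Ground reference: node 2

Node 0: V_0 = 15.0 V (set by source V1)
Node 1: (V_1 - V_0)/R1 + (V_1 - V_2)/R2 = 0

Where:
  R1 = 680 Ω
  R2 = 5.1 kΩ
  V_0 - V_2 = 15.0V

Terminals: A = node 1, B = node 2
R1 and R2 are in series across V1 (node 0 → node 1 → node 2), and the output A–B is taken across R2, so this is a voltage divider.
Series current: I = V1/(R1 + R2) = 15/(680 + 5100) = 15/5780 = 0.002595 A
V_R2 = I × R2 = V1 × R2/(R1 + R2) = 15 × 5100/5780 = 13.24 V

Final answer: 13.24 V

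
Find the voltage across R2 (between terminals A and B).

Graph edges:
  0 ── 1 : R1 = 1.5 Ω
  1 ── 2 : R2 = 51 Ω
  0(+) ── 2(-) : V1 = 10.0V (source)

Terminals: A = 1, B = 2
R1 and R2 are in series across V1 (node 0 → node 1 → node 2), and the output A–B is taken across R2, so this is a voltage divider.
Series current: I = V1/(R1 + R2) = 10/(1.5 + 51) = 10/52.5 = 0.1905 A
V_R2 = I × R2 = V1 × R2/(R1 + R2) = 10 × 51/52.5 = 9.714 V

Final answer: 9.714 V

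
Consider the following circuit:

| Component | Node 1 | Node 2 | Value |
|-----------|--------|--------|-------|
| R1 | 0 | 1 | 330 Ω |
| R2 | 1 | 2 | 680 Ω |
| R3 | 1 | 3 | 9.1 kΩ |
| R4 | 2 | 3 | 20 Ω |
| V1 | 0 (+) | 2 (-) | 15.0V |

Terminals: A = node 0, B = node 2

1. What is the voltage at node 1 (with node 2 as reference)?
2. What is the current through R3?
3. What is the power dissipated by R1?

Nodal analysis, taking node 2 as the 0 V reference.
Source V1 fixes V_0 = 15 V.
KCL at each unknown node (sum of currents leaving = 0; resistances in Ω):
  Node 1: (V_1 - 15)/330 + (V_1 - 0)/680 + (V_1 - V_3)/9100 = 0
  Node 3: (V_3 - V_1)/9100 + (V_3 - 0)/20 = 0
Collecting terms (coefficients in siemens):
  0.004611·V_1 - 0.0001099·V_3 = 0.04545
  0.05011·V_3 - 0.0001099·V_1 = 0
Determinant D = (0.004611)(0.05011) - (-0.0001099)(-0.0001099) = 0.000231
V_1 = [(0.04545)(0.05011) - (-0.0001099)(0)]/D = 9.859 V
V_3 = [(0.004611)(0) - (0.04545)(-0.0001099)]/D = 0.02162 V
Part 1:
  Read off the nodal solution: V_1 = 9.859 V
Part 2:
  I_R3 = (V_1 - V_3)/R3 = (9.859 - 0.02162)/9100 = 0.001081 A
  Magnitude: I_R3 = 0.001081 A
Part 3:
  I_R1 = (V_0 - V_1)/R1 = (15 - 9.859)/330 = 0.01558 A
  P_R1 = I_R1² × R1 = (0.01558)² × 330 = 0.0801 W

Final answers:
1. V_1 = 9.859 V
2. I_R3 = 0.001081 A
3. P_R1 = 0.0801 W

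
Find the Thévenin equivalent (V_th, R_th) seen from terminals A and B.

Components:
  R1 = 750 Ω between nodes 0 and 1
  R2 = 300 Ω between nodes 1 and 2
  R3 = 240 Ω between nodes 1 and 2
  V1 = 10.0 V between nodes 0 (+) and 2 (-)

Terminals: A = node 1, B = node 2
Step 1 — V_th is the open-circuit voltage V_A - V_B (nothing connected across the terminals).
Nodal analysis, taking node 2 as the 0 V reference.
Source V1 fixes V_0 = 10 V.
KCL at each unknown node (sum of currents leaving = 0; resistances in Ω):
  Node 1: (V_1 - 10)/750 + (V_1 - 0)/300 + (V_1 - 0)/240 = 0
Collecting terms: 0.008833 × V_1 = 0.01333  =>  V_1 = 1.509 V
V_th = V_1 - V_2 = 1.509 - 0 = 1.509 V
Step 2 — R_th: zero the source — replace V1 by a short circuit (node 2 merges into node 0) — and find the resistance seen between A (node 1) and B (node 0).
Reduce the network between node 1 (A) and node 0 (B) by series/parallel combination:
  Rp1 = R1 ‖ R2 ‖ R3 (parallel, all between nodes 0 and 1) = 1/(1/750 + 1/300 + 1/240) = 113.2 Ω
R_th = 113.2 Ω

Final answer: V_th = 1.509 V, R_th = 113.2 Ω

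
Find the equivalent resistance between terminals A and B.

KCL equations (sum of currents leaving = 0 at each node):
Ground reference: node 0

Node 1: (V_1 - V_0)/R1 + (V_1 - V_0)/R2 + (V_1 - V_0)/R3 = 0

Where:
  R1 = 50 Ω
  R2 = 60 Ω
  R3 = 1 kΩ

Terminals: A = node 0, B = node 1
Reduce the network between node 0 (A) and node 1 (B) by series/parallel combination:
  Rp1 = R1 ‖ R2 ‖ R3 (parallel, all between nodes 0 and 1) = 1/(1/50 + 1/60 + 1/1000) = 26.55 Ω
R_eq = 26.55 Ω

Final answer: 26.55 Ω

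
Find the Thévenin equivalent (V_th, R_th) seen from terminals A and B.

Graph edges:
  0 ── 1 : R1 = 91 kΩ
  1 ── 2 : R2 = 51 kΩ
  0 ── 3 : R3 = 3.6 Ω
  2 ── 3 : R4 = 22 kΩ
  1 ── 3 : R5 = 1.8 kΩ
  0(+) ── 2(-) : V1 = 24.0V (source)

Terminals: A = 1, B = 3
Step 1 — V_th is the open-circuit voltage V_A - V_B (nothing connected across the terminals).
Nodal analysis, taking node 2 as the 0 V reference.
Source V1 fixes V_0 = 24 V.
KCL at each unknown node (sum of currents leaving = 0; resistances in Ω):
  Node 1: (V_1 - 24)/91000 + (V_1 - 0)/51000 + (V_1 - V_3)/1800 = 0
  Node 3: (V_3 - 24)/3.6 + (V_3 - 0)/22000 + (V_3 - V_1)/1800 = 0
Collecting terms (coefficients in siemens):
  0.0005862·V_1 - 0.0005556·V_3 = 0.0002637
  0.2784·V_3 - 0.0005556·V_1 = 6.667
Determinant D = (0.0005862)(0.2784) - (-0.0005556)(-0.0005556) = 0.0001629
V_1 = [(0.0002637)(0.2784) - (-0.0005556)(6.667)]/D = 23.19 V
V_3 = [(0.0005862)(6.667) - (0.0002637)(-0.0005556)]/D = 23.99 V
V_th = V_1 - V_3 = 23.19 - 23.99 = -0.8026 V
Step 2 — R_th: zero the source — replace V1 by a short circuit (node 2 merges into node 0) — and find the resistance seen between A (node 1) and B (node 3).
Reduce the network between node 1 (A) and node 3 (B) by series/parallel combination:
  Rp1 = R1 ‖ R2 (parallel, both between nodes 0 and 1) = 1/(1/91000 + 1/51000) = 32680 Ω
  Rp2 = R3 ‖ R4 (parallel, both between nodes 0 and 3) = 1/(1/3.6 + 1/22000) = 3.599 Ω
  Rs1 = Rp1 + Rp2 (series, joined only at node 0) = 32680 + 3.599 = 32690 Ω
  Rp3 = R5 ‖ Rs1 (parallel, both between nodes 1 and 3) = 1/(1/1800 + 1/32690) = 1706 Ω
R_th = 1.706 kΩ

Final answer: V_th = -0.8026 V, R_th = 1.706 kΩ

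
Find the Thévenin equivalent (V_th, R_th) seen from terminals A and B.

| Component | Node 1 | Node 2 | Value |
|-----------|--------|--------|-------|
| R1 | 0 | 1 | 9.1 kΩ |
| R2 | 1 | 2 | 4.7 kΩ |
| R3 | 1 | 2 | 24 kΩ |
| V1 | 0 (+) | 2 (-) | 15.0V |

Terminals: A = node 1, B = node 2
Step 1 — V_th is the open-circuit voltage V_A - V_B (nothing connected across the terminals).
Nodal analysis, taking node 2 as the 0 V reference.
Source V1 fixes V_0 = 15 V.
KCL at each unknown node (sum of currents leaving = 0; resistances in Ω):
  Node 1: (V_1 - 15)/9100 + (V_1 - 0)/4700 + (V_1 - 0)/24000 = 0
Collecting terms: 0.0003643 × V_1 = 0.001648  =>  V_1 = 4.524 V
V_th = V_1 - V_2 = 4.524 - 0 = 4.524 V
Step 2 — R_th: zero the source — replace V1 by a short circuit (node 2 merges into node 0) — and find the resistance seen between A (node 1) and B (node 0).
Reduce the network between node 1 (A) and node 0 (B) by series/parallel combination:
  Rp1 = R1 ‖ R2 ‖ R3 (parallel, all between nodes 0 and 1) = 1/(1/9100 + 1/4700 + 1/24000) = 2745 Ω
R_th = 2.745 kΩ

Final answer: V_th = 4.524 V, R_th = 2.745 kΩ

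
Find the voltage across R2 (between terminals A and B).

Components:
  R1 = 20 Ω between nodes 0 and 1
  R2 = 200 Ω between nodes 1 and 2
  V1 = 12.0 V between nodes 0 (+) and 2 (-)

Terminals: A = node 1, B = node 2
R1 and R2 are in series across V1 (node 0 → node 1 → node 2), and the output A–B is taken across R2, so this is a voltage divider.
Series current: I = V1/(R1 + R2) = 12/(20 + 200) = 12/220 = 0.05455 A
V_R2 = I × R2 = V1 × R2/(R1 + R2) = 12 × 200/220 = 10.91 V

Final answer: 10.91 V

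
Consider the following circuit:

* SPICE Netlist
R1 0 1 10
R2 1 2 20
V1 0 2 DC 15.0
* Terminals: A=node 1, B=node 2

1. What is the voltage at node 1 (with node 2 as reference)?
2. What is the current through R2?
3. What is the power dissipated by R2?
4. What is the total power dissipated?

Nodal analysis, taking node 2 as the 0 V reference.
Source V1 fixes V_0 = 15 V.
KCL at each unknown node (sum of currents leaving = 0; resistances in Ω):
  Node 1: (V_1 - 15)/10 + (V_1 - 0)/20 = 0
Collecting terms: 0.15 × V_1 = 1.5  =>  V_1 = 10 V
Part 1:
  Read off the nodal solution: V_1 = 10 V
Part 2:
  I_R2 = (V_1 - V_2)/R2 = (10 - 0)/20 = 0.5 A
  Magnitude: I_R2 = 0.5 A
Part 3:
  I_R2 = (V_1 - V_2)/R2 = (10 - 0)/20 = 0.5 A
  P_R2 = I_R2² × R2 = (0.5)² × 20 = 5 W
Part 4:
  Power in each resistor, P = (ΔV)²/R:
    P_R1 = (15 - 10)²/10 = 2.5 W
    P_R2 = (10 - 0)²/20 = 5 W
  P_total = P_R1 + P_R2 = 7.5 W

Final answers:
1. V_1 = 10 V
2. I_R2 = 0.5 A
3. P_R2 = 5 W
4. P_total = 7.5 W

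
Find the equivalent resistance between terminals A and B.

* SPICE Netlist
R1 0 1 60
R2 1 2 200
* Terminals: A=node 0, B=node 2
Reduce the network between node 0 (A) and node 2 (B) by series/parallel combination:
  Rs1 = R1 + R2 (series, joined only at node 1) = 60 + 200 = 260 Ω
R_eq = 260 Ω

Final answer: 260 Ω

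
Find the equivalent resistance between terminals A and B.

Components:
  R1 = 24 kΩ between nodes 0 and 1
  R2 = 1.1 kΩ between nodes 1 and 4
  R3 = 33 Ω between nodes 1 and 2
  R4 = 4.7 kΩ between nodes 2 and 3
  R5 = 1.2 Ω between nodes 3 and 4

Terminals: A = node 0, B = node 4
Reduce the network between node 0 (A) and node 4 (B) by series/parallel combination:
  Rs1 = R3 + R4 (series, joined only at node 2) = 33 + 4700 = 4733 Ω
  Rs2 = R5 + Rs1 (series, joined only at node 3) = 1.2 + 4733 = 4734 Ω
  Rp1 = R2 ‖ Rs2 (parallel, both between nodes 1 and 4) = 1/(1/1100 + 1/4734) = 892.6 Ω
  Rs3 = R1 + Rp1 (series, joined only at node 1) = 24000 + 892.6 = 24890 Ω
R_eq = 24.89 kΩ

Final answer: 24.89 kΩ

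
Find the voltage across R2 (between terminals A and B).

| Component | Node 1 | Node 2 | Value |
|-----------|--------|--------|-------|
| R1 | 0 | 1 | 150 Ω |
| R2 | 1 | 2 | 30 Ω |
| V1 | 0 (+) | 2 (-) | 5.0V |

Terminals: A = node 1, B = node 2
R1 and R2 are in series across V1 (node 0 → node 1 → node 2), and the output A–B is taken across R2, so this is a voltage divider.
Series current: I = V1/(R1 + R2) = 5/(150 + 30) = 5/180 = 0.02778 A
V_R2 = I × R2 = V1 × R2/(R1 + R2) = 5 × 30/180 = 0.8333 V

Final answer: 0.8333 V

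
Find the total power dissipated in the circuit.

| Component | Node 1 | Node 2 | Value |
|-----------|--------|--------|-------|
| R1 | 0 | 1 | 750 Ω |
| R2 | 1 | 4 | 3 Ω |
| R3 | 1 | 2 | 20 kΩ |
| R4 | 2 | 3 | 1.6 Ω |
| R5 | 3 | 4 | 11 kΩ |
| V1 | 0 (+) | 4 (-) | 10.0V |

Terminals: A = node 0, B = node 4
Nodal analysis, taking node 4 as the 0 V reference.
Source V1 fixes V_0 = 10 V.
KCL at each unknown node (sum of currents leaving = 0; resistances in Ω):
  Node 1: (V_1 - 10)/750 + (V_1 - 0)/3 + (V_1 - V_2)/20000 = 0
  Node 2: (V_2 - V_1)/20000 + (V_2 - V_3)/1.6 = 0
  Node 3: (V_3 - V_2)/1.6 + (V_3 - 0)/11000 = 0
Collecting terms (coefficients in siemens):
  0.3347·V_1 - 0.00005·V_2 = 0.01333
  0.625·V_2 - 0.00005·V_1 - 0.625·V_3 = 0
  0.6251·V_3 - 0.625·V_2 = 0
Solving these 3 simultaneous equations (Gaussian elimination) gives:
  V_1 = 0.03984 V, V_2 = 0.01414 V, V_3 = 0.01413 V
Power in each resistor, P = (ΔV)²/R:
  P_R1 = (10 - 0.03984)²/750 = 0.1323 W
  P_R2 = (0.03984 - 0)²/3 = 0.000529 W
  P_R3 = (0.03984 - 0.01414)²/20000 = 0.00000003302 W
  P_R4 = (0.01414 - 0.01413)²/1.6 = 0.000000000002642 W
  P_R5 = (0.01413 - 0)²/11000 = 0.00000001816 W
P_total = P_R1 + P_R2 + P_R3 + P_R4 + P_R5 = 0.1328 W

Final answer: 0.1328 W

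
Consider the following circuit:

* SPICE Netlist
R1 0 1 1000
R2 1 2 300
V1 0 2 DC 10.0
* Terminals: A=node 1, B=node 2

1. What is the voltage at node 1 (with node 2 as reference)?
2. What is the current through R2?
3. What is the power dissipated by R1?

Nodal analysis, taking node 2 as the 0 V reference.
Source V1 fixes V_0 = 10 V.
KCL at each unknown node (sum of currents leaving = 0; resistances in Ω):
  Node 1: (V_1 - 10)/1000 + (V_1 - 0)/300 = 0
Collecting terms: 0.004333 × V_1 = 0.01  =>  V_1 = 2.308 V
Part 1:
  Read off the nodal solution: V_1 = 2.308 V
Part 2:
  I_R2 = (V_1 - V_2)/R2 = (2.308 - 0)/300 = 0.007692 A
  Magnitude: I_R2 = 0.007692 A
Part 3:
  I_R1 = (V_0 - V_1)/R1 = (10 - 2.308)/1000 = 0.007692 A
  P_R1 = I_R1² × R1 = (0.007692)² × 1000 = 0.05917 W

Final answers:
1. V_1 = 2.308 V
2. I_R2 = 0.007692 A
3. P_R1 = 0.05917 W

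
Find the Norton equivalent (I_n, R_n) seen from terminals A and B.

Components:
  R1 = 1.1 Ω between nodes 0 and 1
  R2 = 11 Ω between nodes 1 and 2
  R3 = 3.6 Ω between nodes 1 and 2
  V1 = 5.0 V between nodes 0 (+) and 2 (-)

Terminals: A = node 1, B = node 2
Find the Thévenin equivalent first; then I_n = V_th/R_th and R_n = R_th.
Step 1 — V_th is the open-circuit voltage V_A - V_B (nothing connected across the terminals).
Nodal analysis, taking node 2 as the 0 V reference.
Source V1 fixes V_0 = 5 V.
KCL at each unknown node (sum of currents leaving = 0; resistances in Ω):
  Node 1: (V_1 - 5)/1.1 + (V_1 - 0)/11 + (V_1 - 0)/3.6 = 0
Collecting terms: 1.278 × V_1 = 4.545  =>  V_1 = 3.557 V
V_th = V_1 - V_2 = 3.557 - 0 = 3.557 V
Step 2 — R_th: zero the source — replace V1 by a short circuit (node 2 merges into node 0) — and find the resistance seen between A (node 1) and B (node 0).
Reduce the network between node 1 (A) and node 0 (B) by series/parallel combination:
  Rp1 = R1 ‖ R2 ‖ R3 (parallel, all between nodes 0 and 1) = 1/(1/1.1 + 1/11 + 1/3.6) = 0.7826 Ω
R_th = 0.7826 Ω
I_n = V_th/R_th = 3.557/0.7826 = 4.545 A, and R_n = R_th = 0.7826 Ω

Final answer: I_n = 4.545 A, R_n = 0.7826 Ω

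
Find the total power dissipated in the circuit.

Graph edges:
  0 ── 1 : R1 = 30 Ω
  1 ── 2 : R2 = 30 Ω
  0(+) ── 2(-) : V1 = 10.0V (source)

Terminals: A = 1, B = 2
Nodal analysis, taking node 2 as the 0 V reference.
Source V1 fixes V_0 = 10 V.
KCL at each unknown node (sum of currents leaving = 0; resistances in Ω):
  Node 1: (V_1 - 10)/30 + (V_1 - 0)/30 = 0
Collecting terms: 0.06667 × V_1 = 0.3333  =>  V_1 = 5 V
Power in each resistor, P = (ΔV)²/R:
  P_R1 = (10 - 5)²/30 = 0.8333 W
  P_R2 = (5 - 0)²/30 = 0.8333 W
P_total = P_R1 + P_R2 = 1.667 W

Final answer: 1.667 W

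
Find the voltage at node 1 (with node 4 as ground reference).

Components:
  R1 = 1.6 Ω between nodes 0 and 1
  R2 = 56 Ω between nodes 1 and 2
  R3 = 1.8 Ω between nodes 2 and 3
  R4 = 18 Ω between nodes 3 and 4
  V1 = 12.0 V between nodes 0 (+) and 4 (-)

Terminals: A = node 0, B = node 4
Nodal analysis, taking node 4 as the 0 V reference.
Source V1 fixes V_0 = 12 V.
KCL at each unknown node (sum of currents leaving = 0; resistances in Ω):
  Node 1: (V_1 - 12)/1.6 + (V_1 - V_2)/56 = 0
  Node 2: (V_2 - V_1)/56 + (V_2 - V_3)/1.8 = 0
  Node 3: (V_3 - V_2)/1.8 + (V_3 - 0)/18 = 0
Collecting terms (coefficients in siemens):
  0.6429·V_1 - 0.01786·V_2 = 7.5
  0.5734·V_2 - 0.01786·V_1 - 0.5556·V_3 = 0
  0.6111·V_3 - 0.5556·V_2 = 0
Solving these 3 simultaneous equations (Gaussian elimination) gives:
  V_1 = 11.75 V, V_2 = 3.07 V, V_3 = 2.791 V
The requested potential is V_1 = 11.75 V.

Final answer: V_1 = 11.75 V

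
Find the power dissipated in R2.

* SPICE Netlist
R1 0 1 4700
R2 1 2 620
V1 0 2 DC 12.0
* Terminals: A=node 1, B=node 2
Nodal analysis, taking node 2 as the 0 V reference.
Source V1 fixes V_0 = 12 V.
KCL at each unknown node (sum of currents leaving = 0; resistances in Ω):
  Node 1: (V_1 - 12)/4700 + (V_1 - 0)/620 = 0
Collecting terms: 0.001826 × V_1 = 0.002553  =>  V_1 = 1.398 V
I_R2 = (V_1 - V_2)/R2 = (1.398 - 0)/620 = 0.002256 A
P_R2 = I_R2² × R2 = (0.002256)² × 620 = 0.003155 W

Final answer: 0.003155 W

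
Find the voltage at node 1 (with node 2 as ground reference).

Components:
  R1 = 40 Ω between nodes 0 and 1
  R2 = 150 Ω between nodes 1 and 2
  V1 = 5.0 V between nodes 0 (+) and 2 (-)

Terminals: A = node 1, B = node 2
Nodal analysis, taking node 2 as the 0 V reference.
Source V1 fixes V_0 = 5 V.
KCL at each unknown node (sum of currents leaving = 0; resistances in Ω):
  Node 1: (V_1 - 5)/40 + (V_1 - 0)/150 = 0
Collecting terms: 0.03167 × V_1 = 0.125  =>  V_1 = 3.947 V
The requested potential is V_1 = 3.947 V.

Final answer: V_1 = 3.947 V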